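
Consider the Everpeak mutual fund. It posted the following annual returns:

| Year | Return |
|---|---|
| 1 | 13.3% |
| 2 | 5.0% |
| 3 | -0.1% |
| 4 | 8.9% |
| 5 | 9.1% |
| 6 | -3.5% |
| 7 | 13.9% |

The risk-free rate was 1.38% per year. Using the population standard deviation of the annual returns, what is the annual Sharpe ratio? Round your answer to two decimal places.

Mean return r̄ = 46.60 / 7 = 6.6571%
Population std dev = √[259.1571 / 7] = 6.0846%
Sharpe = (r̄ − rf) / σ = (6.6571 − 1.38) / 6.0846 = 5.2771 / 6.0846 = 0.8673

0.87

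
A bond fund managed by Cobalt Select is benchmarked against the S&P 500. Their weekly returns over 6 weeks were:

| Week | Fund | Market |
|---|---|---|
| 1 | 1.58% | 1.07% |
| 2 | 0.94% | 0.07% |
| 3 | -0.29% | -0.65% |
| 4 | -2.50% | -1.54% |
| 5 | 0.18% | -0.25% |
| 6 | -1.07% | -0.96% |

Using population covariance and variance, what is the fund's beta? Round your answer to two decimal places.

r̄p = -0.1933%,  r̄m = -0.3767%
Cov = Σ(rp − r̄p)(rm − r̄m) / 6 = 1.0567
Var(rm) = Σ(rm − r̄m)² / 6 = 0.6795
β = Cov / Var = 1.0567 / 0.6795 = 1.5551

1.56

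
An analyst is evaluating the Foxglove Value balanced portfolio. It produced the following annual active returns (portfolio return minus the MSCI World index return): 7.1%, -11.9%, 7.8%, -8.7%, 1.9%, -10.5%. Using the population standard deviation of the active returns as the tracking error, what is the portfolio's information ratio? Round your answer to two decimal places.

Mean return μ = -14.30 / 6 = -2.3833%
Σ(r − μ)² = 408.3283; population σ = √(408.3283/6) = 8.2495%
IR = μ / tracking error = -2.3833 / 8.2495 = -0.2889

-0.29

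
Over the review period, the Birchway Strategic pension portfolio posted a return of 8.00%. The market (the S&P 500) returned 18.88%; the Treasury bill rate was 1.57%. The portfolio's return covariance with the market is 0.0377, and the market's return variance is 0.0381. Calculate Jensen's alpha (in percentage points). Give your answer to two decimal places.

β = Cov / Var = 0.0377 / 0.0381 = 0.9895
E[R] = Rf + β(Rm − Rf) = 1.57% + 0.9895 × (18.88% − 1.57%) = 18.6982%
α = Rp − E[R] = 8.00% − 18.6982% = -10.6982

-10.70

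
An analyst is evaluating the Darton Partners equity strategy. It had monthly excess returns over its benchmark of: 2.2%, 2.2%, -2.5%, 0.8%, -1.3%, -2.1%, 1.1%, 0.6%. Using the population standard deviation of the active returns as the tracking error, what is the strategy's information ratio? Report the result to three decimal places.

Mean return r̄ = 1.00 / 8 = 0.1250%
Population σ = √[Σ(r − r̄)² / 8] = √[24.1150 / 8] = √3.0144 = 1.7362%
IR = r̄ / tracking error = 0.1250 / 1.7362 = 0.0720

0.072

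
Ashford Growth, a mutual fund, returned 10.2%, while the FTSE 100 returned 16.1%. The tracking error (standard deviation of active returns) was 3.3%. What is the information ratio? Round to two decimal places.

IR = (Rp − Rb) / TE = (10.2% − 16.1%) / 3.3% = -5.90% / 3.3% = -1.7879

-1.79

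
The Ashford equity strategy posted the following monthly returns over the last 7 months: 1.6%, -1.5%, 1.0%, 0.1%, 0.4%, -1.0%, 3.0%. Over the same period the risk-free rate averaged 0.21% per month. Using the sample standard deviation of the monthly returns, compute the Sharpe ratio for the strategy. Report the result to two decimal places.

0.20

r̄ = (1.6 − 1.5 + 1 + 0.1 + 0.4 − 1 + 3) / 7 = 3.60 / 7 = 0.5143%
Σ(r − r̄)² = (1.6 − 0.5143)² + (-1.5 − 0.5143)² + (1 − 0.5143)² + … = 14.1286
sample σ = √(14.1286 / 6) = √2.3548 = 1.5345%
Sharpe = (r̄ − rf) / σ = (0.5143 − 0.21) / 1.5345 = 0.3043 / 1.5345 = 0.1983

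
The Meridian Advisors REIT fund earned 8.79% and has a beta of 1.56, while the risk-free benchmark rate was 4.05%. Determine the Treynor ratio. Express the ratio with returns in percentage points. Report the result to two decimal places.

Treynor = (Rp − Rf) / β = (8.79% − 4.05%) / 1.56 = 4.74 / 1.56 = 3.0385

3.04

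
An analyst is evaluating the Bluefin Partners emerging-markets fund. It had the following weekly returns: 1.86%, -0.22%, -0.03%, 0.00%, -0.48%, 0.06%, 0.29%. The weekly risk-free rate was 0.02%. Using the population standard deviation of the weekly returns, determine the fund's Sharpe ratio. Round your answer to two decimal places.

0.27

μ = (1.86 − 0.22 − 0.03 + 0 − 0.48 + 0.06 + 0.29) / 7 = 1.480 / 7 = 0.2114%
Σ(r − μ)² = (1.86 − 0.2114)² + (-0.22 − 0.2114)² + (-0.03 − 0.2114)² + … = 3.5141
population σ = √(3.5141 / 7) = √0.5020 = 0.7085%
Sharpe = (μ − rf) / σ = (0.2114 − 0.02) / 0.7085 = 0.1914 / 0.7085 = 0.2701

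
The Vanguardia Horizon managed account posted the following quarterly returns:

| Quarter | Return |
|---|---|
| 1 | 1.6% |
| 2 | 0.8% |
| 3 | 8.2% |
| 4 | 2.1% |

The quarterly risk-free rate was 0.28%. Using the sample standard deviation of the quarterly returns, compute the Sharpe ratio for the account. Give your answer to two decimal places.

0.85

Mean return r̄ = 12.70 / 4 = 3.1750%
Σ(r − r̄)² = 34.5275; sample σ = √(34.5275/3) = 3.3925%
Sharpe = (r̄ − rf) / σ = (3.1750 − 0.28) / 3.3925 = 2.8950 / 3.3925 = 0.8534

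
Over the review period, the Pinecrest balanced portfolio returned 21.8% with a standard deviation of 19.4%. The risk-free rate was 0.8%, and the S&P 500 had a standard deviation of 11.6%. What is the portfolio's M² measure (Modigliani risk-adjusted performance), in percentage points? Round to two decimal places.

Sharpe = (Rp − Rf) / σp = (21.8% − 0.8%) / 19.4% = 1.0825
M² = Rf + Sharpe × σm = 0.8% + 1.0825 × 11.6% = 13.3570%

13.36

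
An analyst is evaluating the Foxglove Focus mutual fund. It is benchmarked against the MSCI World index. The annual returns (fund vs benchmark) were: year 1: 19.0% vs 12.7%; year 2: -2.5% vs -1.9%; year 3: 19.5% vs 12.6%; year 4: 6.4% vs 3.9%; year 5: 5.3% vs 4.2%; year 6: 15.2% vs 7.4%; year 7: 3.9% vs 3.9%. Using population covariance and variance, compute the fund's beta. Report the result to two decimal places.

r̄p = 9.5429%,  r̄m = 6.1143%
Cov = Σ(rp − r̄p)(rm − r̄m) / 7 = 36.8894
Var(rm) = Σ(rm − r̄m)² / 7 = 23.5412
β = Cov / Var = 36.8894 / 23.5412 = 1.5670

1.57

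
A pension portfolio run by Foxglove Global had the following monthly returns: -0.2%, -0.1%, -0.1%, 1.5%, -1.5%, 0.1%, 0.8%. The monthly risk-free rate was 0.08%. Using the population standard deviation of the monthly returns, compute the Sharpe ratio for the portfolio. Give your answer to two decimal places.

-0.01

Mean return r̄ = 0.50 / 7 = 0.0714%
Σ(r − r̄)² = (-0.2 − 0.0714)² + (-0.1 − 0.0714)² + … = 5.1743
population σ = √(5.1743 / 7) = √0.7392 = 0.8598%
Sharpe = (r̄ − rf) / σ = (0.0714 − 0.08) / 0.8598 = -0.0086 / 0.8598 = -0.0100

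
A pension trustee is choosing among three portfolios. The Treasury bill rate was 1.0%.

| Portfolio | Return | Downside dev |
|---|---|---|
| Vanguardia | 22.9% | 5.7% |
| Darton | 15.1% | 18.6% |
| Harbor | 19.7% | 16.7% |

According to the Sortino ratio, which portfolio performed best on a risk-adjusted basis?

Vanguardia

Vanguardia: Sortino ratio = (22.9% − 1.0%) / 5.7% = 3.842
Darton: Sortino ratio = (15.1% − 1.0%) / 18.6% = 0.758
Harbor: Sortino ratio = (19.7% − 1.0%) / 16.7% = 1.120
Highest: Vanguardia (3.842).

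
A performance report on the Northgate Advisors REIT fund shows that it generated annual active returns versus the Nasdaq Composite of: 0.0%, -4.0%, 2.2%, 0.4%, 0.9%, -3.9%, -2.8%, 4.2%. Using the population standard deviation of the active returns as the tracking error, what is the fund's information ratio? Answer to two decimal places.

r̄ = (0 − 4 + 2.2 + 0.4 + 0.9 − 3.9 − 2.8 + 4.2) / 8 = -0.3750%
Population σ = √[Σ(r − r̄)² / 8] = √[61.3750 / 8] = √7.6719 = 2.7698%
IR = r̄ / tracking error = -0.3750 / 2.7698 = -0.1354

-0.14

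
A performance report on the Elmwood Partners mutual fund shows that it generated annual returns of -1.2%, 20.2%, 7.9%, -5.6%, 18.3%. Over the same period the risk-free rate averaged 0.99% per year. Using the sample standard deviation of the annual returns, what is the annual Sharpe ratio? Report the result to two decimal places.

0.61

Mean return μ = 39.60 / 5 = 7.9200%
Sample σ = √[Σ(r − μ)² / 4] = √[524.5080 / 4] = √131.1270 = 11.4511%
Sharpe = (μ − rf) / σ = (7.9200 − 0.99) / 11.4511 = 6.9300 / 11.4511 = 0.6052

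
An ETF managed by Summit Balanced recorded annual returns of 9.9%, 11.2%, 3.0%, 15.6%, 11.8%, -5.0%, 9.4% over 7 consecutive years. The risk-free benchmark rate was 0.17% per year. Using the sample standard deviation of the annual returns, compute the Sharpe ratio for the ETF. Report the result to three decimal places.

r̄ = (9.9 + 11.2 + 3 + 15.6 + 11.8 − 5 + 9.4) / 7 = 7.9857%
Sample std dev = √[282.0086 / 6] = 6.8558%
Sharpe = (r̄ − rf) / σ = (7.9857 − 0.17) / 6.8558 = 7.8157 / 6.8558 = 1.1400

1.140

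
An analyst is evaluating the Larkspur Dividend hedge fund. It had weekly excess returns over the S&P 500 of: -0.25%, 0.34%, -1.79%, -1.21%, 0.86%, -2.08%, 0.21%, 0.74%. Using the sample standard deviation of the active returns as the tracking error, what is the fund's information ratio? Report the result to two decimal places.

-0.35

μ = (-0.25 + 0.34 − 1.79 − 1.21 + 0.86 − 2.08 + 0.21 + 0.74) / 8 = -3.180 / 8 = -0.3975%
Sample std dev = √[9.2400 / 7] = 1.1489%
IR = μ / tracking error = -0.3975 / 1.1489 = -0.3460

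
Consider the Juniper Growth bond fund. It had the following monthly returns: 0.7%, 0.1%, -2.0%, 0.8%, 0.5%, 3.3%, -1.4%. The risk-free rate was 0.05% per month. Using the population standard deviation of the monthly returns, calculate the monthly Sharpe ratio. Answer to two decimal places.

0.15

μ = (0.7 + 0.1 − 2 + 0.8 + 0.5 + 3.3 − 1.4) / 7 = 2.00 / 7 = 0.2857%
Population σ = √[Σ(r − μ)² / 7] = √[17.6686 / 7] = √2.5241 = 1.5887%
Sharpe = (μ − rf) / σ = (0.2857 − 0.05) / 1.5887 = 0.2357 / 1.5887 = 0.1484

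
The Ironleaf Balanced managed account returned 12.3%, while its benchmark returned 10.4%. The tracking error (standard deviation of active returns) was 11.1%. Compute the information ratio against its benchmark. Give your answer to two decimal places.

IR = (Rp − Rb) / TE = (12.3% − 10.4%) / 11.1% = 1.90% / 11.1% = 0.1712

0.17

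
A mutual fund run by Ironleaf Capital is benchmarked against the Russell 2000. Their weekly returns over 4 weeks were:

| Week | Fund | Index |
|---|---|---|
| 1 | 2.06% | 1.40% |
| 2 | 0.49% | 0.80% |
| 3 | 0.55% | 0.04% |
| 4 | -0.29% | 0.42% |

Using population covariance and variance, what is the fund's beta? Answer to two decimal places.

1.30

r̄p = 0.7025%,  r̄m = 0.6650%
Cov = Σ(rp − r̄p)(rm − r̄m) / 4 = 0.3269
Var(rm) = Σ(rm − r̄m)² / 4 = 0.2523
β = Cov / Var = 0.3269 / 0.2523 = 1.2957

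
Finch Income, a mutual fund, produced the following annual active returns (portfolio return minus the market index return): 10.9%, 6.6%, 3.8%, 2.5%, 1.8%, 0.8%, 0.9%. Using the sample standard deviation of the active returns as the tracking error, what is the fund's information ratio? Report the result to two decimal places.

1.06

r̄ = (10.9 + 6.6 + 3.8 + 2.5 + 1.8 + 0.8 + 0.9) / 7 = 27.30 / 7 = 3.9000%
Σ(r − r̄)² = (10.9 − 3.9000)² + (6.6 − 3.9000)² + (3.8 − 3.9000)² + … = 81.2800
σ = √[81.2800 / 6] = 3.6806%
IR = r̄ / tracking error = 3.9000 / 3.6806 = 1.0596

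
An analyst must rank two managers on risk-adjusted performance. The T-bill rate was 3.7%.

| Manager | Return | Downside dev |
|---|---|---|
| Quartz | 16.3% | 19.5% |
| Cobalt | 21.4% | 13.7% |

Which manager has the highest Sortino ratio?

Quartz: Sortino ratio = (16.3% − 3.7%) / 19.5% = 0.646
Cobalt: Sortino ratio = (21.4% − 3.7%) / 13.7% = 1.292
Highest: Cobalt (1.292).

Cobalt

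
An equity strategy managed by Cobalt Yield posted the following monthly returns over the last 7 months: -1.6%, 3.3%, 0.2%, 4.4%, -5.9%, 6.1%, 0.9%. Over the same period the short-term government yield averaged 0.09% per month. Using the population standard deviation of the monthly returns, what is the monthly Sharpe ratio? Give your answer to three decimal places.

μ = (-1.6 + 3.3 + 0.2 + 4.4 − 5.9 + 6.1 + 0.9) / 7 = 7.40 / 7 = 1.0571%
Σ(r − μ)² = (-1.6 − 1.0571)² + (3.3 − 1.0571)² + … = 97.8571
population σ = √(97.8571 / 7) = √13.9796 = 3.7389%
Sharpe = (μ − rf) / σ = (1.0571 − 0.09) / 3.7389 = 0.9671 / 3.7389 = 0.2587

0.259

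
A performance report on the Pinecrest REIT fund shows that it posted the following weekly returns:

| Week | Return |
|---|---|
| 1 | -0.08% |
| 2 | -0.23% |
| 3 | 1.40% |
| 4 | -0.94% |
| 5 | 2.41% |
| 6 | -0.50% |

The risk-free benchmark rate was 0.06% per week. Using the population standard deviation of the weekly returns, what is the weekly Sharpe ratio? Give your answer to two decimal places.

r̄ = (-0.08 − 0.23 + 1.4 − 0.94 + 2.41 − 0.5) / 6 = 0.3433%
Σ(r − r̄)² = (-0.08 − 0.3433)² + (-0.23 − 0.3433)² + (1.4 − 0.3433)² + … = 8.2537
σ = √[8.2537 / 6] = 1.1729%
Sharpe = (r̄ − rf) / σ = (0.3433 − 0.06) / 1.1729 = 0.2833 / 1.1729 = 0.2415

0.24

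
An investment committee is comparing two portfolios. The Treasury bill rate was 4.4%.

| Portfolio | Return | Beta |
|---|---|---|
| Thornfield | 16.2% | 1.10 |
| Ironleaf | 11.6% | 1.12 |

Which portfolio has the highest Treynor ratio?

Thornfield

Thornfield: Treynor = (16.2% − 4.4%) / 1.10 = 10.727
Ironleaf: Treynor = (11.6% − 4.4%) / 1.12 = 6.429
Highest: Thornfield (10.727).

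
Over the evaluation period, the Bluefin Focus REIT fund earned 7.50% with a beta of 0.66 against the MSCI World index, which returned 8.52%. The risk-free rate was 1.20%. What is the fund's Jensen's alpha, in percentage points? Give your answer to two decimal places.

1.47

CAPM expected return = Rf + β(Rm − Rf) = 1.20% + 0.66 × (8.52% − 1.20%) = 1.2 + 0.66 × 7.32 = 6.0312%
Jensen's α = Rp − E[R] = 7.50% − 6.0312% = 1.4688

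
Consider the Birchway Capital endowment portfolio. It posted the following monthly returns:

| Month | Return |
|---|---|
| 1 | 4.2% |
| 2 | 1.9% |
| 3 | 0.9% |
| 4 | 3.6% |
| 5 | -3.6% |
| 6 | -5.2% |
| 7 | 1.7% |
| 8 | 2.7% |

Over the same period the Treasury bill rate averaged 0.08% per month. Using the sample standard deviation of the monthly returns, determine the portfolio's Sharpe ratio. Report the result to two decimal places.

μ = (4.2 + 1.9 + 0.9 + 3.6 − 3.6 − 5.2 + 1.7 + 2.7) / 8 = 0.7750%
Σ(r − μ)² = 80.3950; sample σ = √(80.3950/7) = 3.3890%
Sharpe = (μ − rf) / σ = (0.7750 − 0.08) / 3.3890 = 0.6950 / 3.3890 = 0.2051

0.21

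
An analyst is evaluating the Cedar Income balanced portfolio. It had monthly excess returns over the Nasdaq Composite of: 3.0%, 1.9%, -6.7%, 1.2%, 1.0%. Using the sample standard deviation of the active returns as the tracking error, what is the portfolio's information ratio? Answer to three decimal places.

0.021

μ = (3 + 1.9 − 6.7 + 1.2 + 1) / 5 = 0.40 / 5 = 0.0800%
Σ(r − μ)² = (3 − 0.0800)² + (1.9 − 0.0800)² + (-6.7 − 0.0800)² + … = 59.9080
sample σ = √(59.9080 / 4) = √14.9770 = 3.8700%
IR = μ / tracking error = 0.0800 / 3.8700 = 0.0207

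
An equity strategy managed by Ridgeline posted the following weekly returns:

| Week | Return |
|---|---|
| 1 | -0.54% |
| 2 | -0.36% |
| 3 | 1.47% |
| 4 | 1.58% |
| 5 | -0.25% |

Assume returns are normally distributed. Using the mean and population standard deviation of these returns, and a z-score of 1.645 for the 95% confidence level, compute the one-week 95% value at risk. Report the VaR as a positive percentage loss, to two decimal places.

Mean return r̄ = 1.900 / 5 = 0.3800%
Population std dev = √[4.4190 / 5] = 0.9401%
VaR = −(r̄ − z·σ) = −(0.3800 − 1.645 × 0.9401) = −(-1.1665) = 1.1665%

1.17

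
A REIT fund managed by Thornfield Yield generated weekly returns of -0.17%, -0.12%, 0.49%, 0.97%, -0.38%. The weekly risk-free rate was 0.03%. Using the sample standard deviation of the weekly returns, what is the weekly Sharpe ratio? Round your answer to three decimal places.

0.230

r̄ = (-0.17 − 0.12 + 0.49 + 0.97 − 0.38) / 5 = 0.790 / 5 = 0.1580%
Σ(r − r̄)² = (-0.17 − 0.1580)² + (-0.12 − 0.1580)² + … = 1.2439
σ = √[1.2439 / 4] = 0.5577%
Sharpe = (r̄ − rf) / σ = (0.1580 − 0.03) / 0.5577 = 0.1280 / 0.5577 = 0.2295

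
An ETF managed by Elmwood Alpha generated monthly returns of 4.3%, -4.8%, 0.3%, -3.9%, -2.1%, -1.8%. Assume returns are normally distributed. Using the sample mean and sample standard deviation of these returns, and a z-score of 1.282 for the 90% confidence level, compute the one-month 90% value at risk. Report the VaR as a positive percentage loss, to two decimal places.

5.54

μ = (4.3 − 4.8 + 0.3 − 3.9 − 2.1 − 1.8) / 6 = -8.00 / 6 = -1.3333%
Sample σ = √[Σ(r − μ)² / 5] = √[53.8133 / 5] = √10.7627 = 3.2807%
VaR = −(μ − z·σ) = −(-1.3333 − 1.282 × 3.2807) = −(-5.5392) = 5.5392%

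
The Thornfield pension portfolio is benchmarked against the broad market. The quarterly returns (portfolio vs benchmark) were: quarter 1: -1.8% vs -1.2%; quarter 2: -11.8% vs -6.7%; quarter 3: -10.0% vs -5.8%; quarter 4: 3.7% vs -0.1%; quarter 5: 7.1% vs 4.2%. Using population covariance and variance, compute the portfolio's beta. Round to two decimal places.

1.82

r̄p = -2.5600%,  r̄m = -1.9200%
Cov = Σ(rp − r̄p)(rm − r̄m) / 5 = 28.8188
Var(rm) = Σ(rm − r̄m)² / 5 = 15.8376
β = Cov / Var = 28.8188 / 15.8376 = 1.8196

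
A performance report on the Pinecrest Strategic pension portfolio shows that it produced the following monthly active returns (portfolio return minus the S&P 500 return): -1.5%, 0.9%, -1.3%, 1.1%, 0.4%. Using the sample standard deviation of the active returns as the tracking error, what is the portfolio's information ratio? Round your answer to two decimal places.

Mean return r̄ = -0.40 / 5 = -0.0800%
Σ(r − r̄)² = (-1.5 − (-0.0800))² + (0.9 − (-0.0800))² + … = 6.0880
sample σ = √(6.0880 / 4) = √1.5220 = 1.2337%
IR = r̄ / tracking error = -0.0800 / 1.2337 = -0.0648

-0.06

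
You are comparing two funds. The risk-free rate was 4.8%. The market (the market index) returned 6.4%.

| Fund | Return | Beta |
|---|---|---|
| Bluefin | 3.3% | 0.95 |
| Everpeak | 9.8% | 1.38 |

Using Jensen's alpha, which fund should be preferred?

Everpeak

Bluefin: α = 3.3% − [4.8% + 0.95 × (6.4% − 4.8%)] = -3.020
Everpeak: α = 9.8% − [4.8% + 1.38 × (6.4% − 4.8%)] = 2.792
Highest: Everpeak (2.792).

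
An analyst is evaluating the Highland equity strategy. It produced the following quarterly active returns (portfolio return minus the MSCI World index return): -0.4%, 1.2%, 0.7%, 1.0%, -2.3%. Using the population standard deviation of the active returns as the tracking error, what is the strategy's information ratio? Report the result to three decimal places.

r̄ = (-0.4 + 1.2 + 0.7 + 1 − 2.3) / 5 = 0.0400%
Population std dev = √[8.3720 / 5] = 1.2940%
IR = r̄ / tracking error = 0.0400 / 1.2940 = 0.0309

0.031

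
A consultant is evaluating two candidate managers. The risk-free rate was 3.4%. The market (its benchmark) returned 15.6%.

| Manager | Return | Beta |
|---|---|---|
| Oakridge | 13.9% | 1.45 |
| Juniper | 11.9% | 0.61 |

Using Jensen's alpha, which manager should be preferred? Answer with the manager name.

Oakridge: α = 13.9% − [3.4% + 1.45 × (15.6% − 3.4%)] = -7.190
Juniper: α = 11.9% − [3.4% + 0.61 × (15.6% − 3.4%)] = 1.058
Highest: Juniper (1.058).

Juniper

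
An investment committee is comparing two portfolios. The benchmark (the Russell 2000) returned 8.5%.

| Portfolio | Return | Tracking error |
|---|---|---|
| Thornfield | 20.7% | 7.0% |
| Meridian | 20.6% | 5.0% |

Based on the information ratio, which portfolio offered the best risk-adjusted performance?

Meridian

Thornfield: IR = (20.7% − 8.5%) / 7.0% = 1.743
Meridian: IR = (20.6% − 8.5%) / 5.0% = 2.420
Highest: Meridian (2.420).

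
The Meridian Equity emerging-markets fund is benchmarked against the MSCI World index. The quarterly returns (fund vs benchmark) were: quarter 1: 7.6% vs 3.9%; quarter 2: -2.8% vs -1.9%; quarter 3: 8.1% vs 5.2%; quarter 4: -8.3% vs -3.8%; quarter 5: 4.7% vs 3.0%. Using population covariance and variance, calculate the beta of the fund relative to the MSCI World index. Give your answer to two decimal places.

1.81

r̄p = 1.8600%,  r̄m = 1.2800%
Cov = Σ(rp − r̄p)(rm − r̄m) / 5 = 22.1632
Var(rm) = Σ(rm − r̄m)² / 5 = 12.2216
β = Cov / Var = 22.1632 / 12.2216 = 1.8134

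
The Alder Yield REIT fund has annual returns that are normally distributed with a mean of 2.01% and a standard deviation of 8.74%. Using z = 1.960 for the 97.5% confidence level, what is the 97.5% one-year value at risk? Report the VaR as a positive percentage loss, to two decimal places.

VaR (as % loss) = −(μ − z·σ) = −(2.01% − 1.960 × 8.74%) = −(-15.1204%) = 15.1204%

15.12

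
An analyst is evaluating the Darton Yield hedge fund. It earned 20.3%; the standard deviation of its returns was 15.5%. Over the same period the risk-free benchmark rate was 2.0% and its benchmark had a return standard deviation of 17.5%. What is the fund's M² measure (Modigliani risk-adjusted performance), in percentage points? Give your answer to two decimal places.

22.66

Sharpe = (Rp − Rf) / σp = (20.3% − 2.0%) / 15.5% = 1.1806
M² = Rf + Sharpe × σm = 2.0% + 1.1806 × 17.5% = 22.6605%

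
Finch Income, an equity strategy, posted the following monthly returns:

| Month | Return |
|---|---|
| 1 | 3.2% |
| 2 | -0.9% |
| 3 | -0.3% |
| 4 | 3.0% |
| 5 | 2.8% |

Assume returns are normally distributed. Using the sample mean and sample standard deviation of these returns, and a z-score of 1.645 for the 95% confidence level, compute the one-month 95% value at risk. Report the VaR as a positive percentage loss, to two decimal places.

1.71

r̄ = (3.2 − 0.9 − 0.3 + 3 + 2.8) / 5 = 7.80 / 5 = 1.5600%
Sample σ = √[Σ(r − r̄)² / 4] = √[15.8120 / 4] = √3.9530 = 1.9882%
VaR = −(r̄ − z·σ) = −(1.5600 − 1.645 × 1.9882) = −(-1.7106) = 1.7106%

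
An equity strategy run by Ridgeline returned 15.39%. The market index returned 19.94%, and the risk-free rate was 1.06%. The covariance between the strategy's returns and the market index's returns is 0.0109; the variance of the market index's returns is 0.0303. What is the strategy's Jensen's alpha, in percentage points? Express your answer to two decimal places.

β = Cov / Var = 0.0109 / 0.0303 = 0.3597
E[R] = Rf + β(Rm − Rf) = 1.06% + 0.3597 × (19.94% − 1.06%) = 7.8511%
α = Rp − E[R] = 15.39% − 7.8511% = 7.5389

7.54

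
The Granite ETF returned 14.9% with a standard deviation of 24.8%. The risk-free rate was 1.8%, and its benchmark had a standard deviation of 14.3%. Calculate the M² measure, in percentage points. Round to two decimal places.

Sharpe = (Rp − Rf) / σp = (14.9% − 1.8%) / 24.8% = 0.5282
M² = Rf + Sharpe × σm = 1.8% + 0.5282 × 14.3% = 9.3533%

9.35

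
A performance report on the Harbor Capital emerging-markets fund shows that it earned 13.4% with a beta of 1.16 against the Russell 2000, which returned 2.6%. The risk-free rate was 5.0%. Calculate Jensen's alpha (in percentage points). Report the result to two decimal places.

11.18

CAPM expected return = Rf + β(Rm − Rf) = 5.0% + 1.16 × (2.6% − 5.0%) = 5 + 1.16 × -2.40 = 2.2160%
Jensen's α = Rp − E[R] = 13.4% − 2.2160% = 11.1840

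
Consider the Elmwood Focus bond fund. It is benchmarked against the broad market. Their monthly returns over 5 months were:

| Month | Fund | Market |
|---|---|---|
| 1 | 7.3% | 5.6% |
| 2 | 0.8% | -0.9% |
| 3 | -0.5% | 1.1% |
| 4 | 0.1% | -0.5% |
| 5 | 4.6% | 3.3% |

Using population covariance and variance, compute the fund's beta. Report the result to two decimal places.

r̄p = 2.4600%,  r̄m = 1.7200%
Cov = Σ(rp − r̄p)(rm − r̄m) / 5 = 6.7168
Var(rm) = Σ(rm − r̄m)² / 5 = 5.9456
β = Cov / Var = 6.7168 / 5.9456 = 1.1297

1.13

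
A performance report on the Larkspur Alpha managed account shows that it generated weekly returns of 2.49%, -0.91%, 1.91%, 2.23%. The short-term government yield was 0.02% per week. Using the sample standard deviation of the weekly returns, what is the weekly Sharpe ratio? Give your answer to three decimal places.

Mean return μ = 5.720 / 4 = 1.4300%
Sample std dev = √[7.4696 / 3] = 1.5779%
Sharpe = (μ − rf) / σ = (1.4300 − 0.02) / 1.5779 = 1.4100 / 1.5779 = 0.8936

0.894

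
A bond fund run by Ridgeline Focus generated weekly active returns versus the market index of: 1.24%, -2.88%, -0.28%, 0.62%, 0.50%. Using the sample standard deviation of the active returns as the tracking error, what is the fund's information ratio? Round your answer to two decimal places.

μ = (1.24 − 2.88 − 0.28 + 0.62 + 0.5) / 5 = -0.800 / 5 = -0.1600%
Σ(r − μ)² = 10.4168; sample σ = √(10.4168/4) = 1.6138%
IR = μ / tracking error = -0.1600 / 1.6138 = -0.0991

-0.10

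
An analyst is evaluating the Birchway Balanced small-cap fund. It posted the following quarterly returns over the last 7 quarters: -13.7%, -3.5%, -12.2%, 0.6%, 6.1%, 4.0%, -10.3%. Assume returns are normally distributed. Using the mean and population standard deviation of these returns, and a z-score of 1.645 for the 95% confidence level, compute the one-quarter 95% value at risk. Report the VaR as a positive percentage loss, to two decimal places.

Mean return μ = -29.00 / 7 = -4.1429%
Σ(r − μ)² = (-13.7 − (-4.1429))² + (-3.5 − (-4.1429))² + (-12.2 − (-4.1429))² + … = 388.2971
population σ = √(388.2971 / 7) = √55.4710 = 7.4479%
VaR = −(μ − z·σ) = −(-4.1429 − 1.645 × 7.4479) = −(-16.3947) = 16.3947%

16.39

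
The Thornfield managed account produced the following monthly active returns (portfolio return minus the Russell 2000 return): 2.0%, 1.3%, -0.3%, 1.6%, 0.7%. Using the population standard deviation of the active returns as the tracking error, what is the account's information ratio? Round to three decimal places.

r̄ = (2 + 1.3 − 0.3 + 1.6 + 0.7) / 5 = 1.0600%
Σ(r − r̄)² = (2 − 1.0600)² + (1.3 − 1.0600)² + (-0.3 − 1.0600)² + … = 3.2120
population σ = √(3.2120 / 5) = √0.6424 = 0.8015%
IR = r̄ / tracking error = 1.0600 / 0.8015 = 1.3225

1.323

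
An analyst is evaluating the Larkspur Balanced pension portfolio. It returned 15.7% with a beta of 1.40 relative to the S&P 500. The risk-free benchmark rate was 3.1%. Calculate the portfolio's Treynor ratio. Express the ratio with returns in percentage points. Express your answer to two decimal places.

Treynor = (Rp − Rf) / β = (15.7% − 3.1%) / 1.40 = 12.60 / 1.40 = 9.0000

9.00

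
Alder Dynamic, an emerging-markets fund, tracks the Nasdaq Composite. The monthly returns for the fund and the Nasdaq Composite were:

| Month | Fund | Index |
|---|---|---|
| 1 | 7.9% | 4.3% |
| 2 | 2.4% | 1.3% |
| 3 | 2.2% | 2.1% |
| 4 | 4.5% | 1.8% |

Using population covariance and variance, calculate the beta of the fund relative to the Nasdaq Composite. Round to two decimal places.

r̄p = 4.2500%,  r̄m = 2.3750%
Cov = Σ(rp − r̄p)(rm − r̄m) / 4 = 2.3588
Var(rm) = Σ(rm − r̄m)² / 4 = 1.3169
β = Cov / Var = 2.3588 / 1.3169 = 1.7912

1.79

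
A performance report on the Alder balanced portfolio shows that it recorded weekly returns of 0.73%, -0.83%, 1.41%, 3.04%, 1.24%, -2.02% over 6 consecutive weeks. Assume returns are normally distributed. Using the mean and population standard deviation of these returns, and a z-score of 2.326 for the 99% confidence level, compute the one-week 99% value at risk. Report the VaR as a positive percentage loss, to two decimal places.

r̄ = (0.73 − 0.83 + 1.41 + 3.04 + 1.24 − 2.02) / 6 = 0.5950%
Population std dev = √[15.9454 / 6] = 1.6302%
VaR = −(r̄ − z·σ) = −(0.5950 − 2.326 × 1.6302) = −(-3.1968) = 3.1968%

3.20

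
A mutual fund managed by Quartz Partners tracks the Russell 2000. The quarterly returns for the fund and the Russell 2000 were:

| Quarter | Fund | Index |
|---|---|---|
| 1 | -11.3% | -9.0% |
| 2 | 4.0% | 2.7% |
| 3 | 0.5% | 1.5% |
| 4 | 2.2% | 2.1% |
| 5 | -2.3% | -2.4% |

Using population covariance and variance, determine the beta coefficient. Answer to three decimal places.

r̄p = -1.3800%,  r̄m = -1.0200%
Cov = Σ(rp − r̄p)(rm − r̄m) / 5 = 23.2704
Var(rm) = Σ(rm − r̄m)² / 5 = 19.1016
β = Cov / Var = 23.2704 / 19.1016 = 1.2182

1.218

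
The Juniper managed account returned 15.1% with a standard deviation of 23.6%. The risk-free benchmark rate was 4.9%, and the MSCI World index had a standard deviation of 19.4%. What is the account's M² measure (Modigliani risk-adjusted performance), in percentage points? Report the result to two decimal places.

13.28

Sharpe = (Rp − Rf) / σp = (15.1% − 4.9%) / 23.6% = 0.4322
M² = Rf + Sharpe × σm = 4.9% + 0.4322 × 19.4% = 13.2847%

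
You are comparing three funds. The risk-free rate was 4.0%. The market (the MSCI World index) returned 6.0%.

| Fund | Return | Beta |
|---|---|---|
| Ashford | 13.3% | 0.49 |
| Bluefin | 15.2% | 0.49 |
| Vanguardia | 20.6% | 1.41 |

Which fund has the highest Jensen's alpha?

Vanguardia

Ashford: α = 13.3% − [4.0% + 0.49 × (6.0% − 4.0%)] = 8.320
Bluefin: α = 15.2% − [4.0% + 0.49 × (6.0% − 4.0%)] = 10.220
Vanguardia: α = 20.6% − [4.0% + 1.41 × (6.0% − 4.0%)] = 13.780
Highest: Vanguardia (13.780).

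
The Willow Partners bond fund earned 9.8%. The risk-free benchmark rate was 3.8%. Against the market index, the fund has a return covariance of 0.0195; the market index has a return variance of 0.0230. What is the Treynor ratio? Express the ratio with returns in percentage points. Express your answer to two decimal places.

7.08

β = Cov / Var = 0.0195 / 0.0230 = 0.8478
Treynor = (Rp − Rf) / β = (9.8% − 3.8%) / 0.8478 = 6.00 / 0.8478 = 7.0771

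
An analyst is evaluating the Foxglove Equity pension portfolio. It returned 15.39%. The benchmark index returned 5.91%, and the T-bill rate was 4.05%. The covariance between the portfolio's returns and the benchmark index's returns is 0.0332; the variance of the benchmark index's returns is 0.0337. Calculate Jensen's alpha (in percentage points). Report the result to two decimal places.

β = Cov / Var = 0.0332 / 0.0337 = 0.9852
E[R] = Rf + β(Rm − Rf) = 4.05% + 0.9852 × (5.91% − 4.05%) = 5.8825%
α = Rp − E[R] = 15.39% − 5.8825% = 9.5075

9.51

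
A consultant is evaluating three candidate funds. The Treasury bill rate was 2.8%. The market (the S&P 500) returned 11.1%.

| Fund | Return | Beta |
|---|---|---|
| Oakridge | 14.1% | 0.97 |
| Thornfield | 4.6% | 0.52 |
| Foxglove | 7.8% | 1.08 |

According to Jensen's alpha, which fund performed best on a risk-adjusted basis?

Oakridge: α = 14.1% − [2.8% + 0.97 × (11.1% − 2.8%)] = 3.249
Thornfield: α = 4.6% − [2.8% + 0.52 × (11.1% − 2.8%)] = -2.516
Foxglove: α = 7.8% − [2.8% + 1.08 × (11.1% − 2.8%)] = -3.964
Highest: Oakridge (3.249).

Oakridge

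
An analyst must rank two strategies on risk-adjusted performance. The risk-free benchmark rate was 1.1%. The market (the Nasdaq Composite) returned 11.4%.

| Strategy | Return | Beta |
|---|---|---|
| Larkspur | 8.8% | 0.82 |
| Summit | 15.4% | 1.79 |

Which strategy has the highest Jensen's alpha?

Larkspur: α = 8.8% − [1.1% + 0.82 × (11.4% − 1.1%)] = -0.746
Summit: α = 15.4% − [1.1% + 1.79 × (11.4% − 1.1%)] = -4.137
Highest: Larkspur (-0.746).

Larkspur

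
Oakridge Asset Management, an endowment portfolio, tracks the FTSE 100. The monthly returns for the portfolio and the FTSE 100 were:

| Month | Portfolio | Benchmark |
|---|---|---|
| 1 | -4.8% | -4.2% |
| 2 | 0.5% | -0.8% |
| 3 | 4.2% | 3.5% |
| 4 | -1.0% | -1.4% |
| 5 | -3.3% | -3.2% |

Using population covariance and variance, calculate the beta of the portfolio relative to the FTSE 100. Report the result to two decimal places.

1.16

r̄p = -0.8800%,  r̄m = -1.2200%
Cov = Σ(rp − r̄p)(rm − r̄m) / 5 = 8.2104
Var(rm) = Σ(rm − r̄m)² / 5 = 7.0576
β = Cov / Var = 8.2104 / 7.0576 = 1.1633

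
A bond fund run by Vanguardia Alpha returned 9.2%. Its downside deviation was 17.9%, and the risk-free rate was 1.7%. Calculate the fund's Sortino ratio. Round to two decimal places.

Sortino = (Rp − Rf) / σd = (9.2% − 1.7%) / 17.9% = 7.50% / 17.9% = 0.4190

0.42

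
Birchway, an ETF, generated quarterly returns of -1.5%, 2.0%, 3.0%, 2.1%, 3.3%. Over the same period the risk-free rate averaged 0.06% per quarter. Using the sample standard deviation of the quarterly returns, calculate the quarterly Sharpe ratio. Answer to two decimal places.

0.90

r̄ = (-1.5 + 2 + 3 + 2.1 + 3.3) / 5 = 8.90 / 5 = 1.7800%
Σ(r − r̄)² = 14.7080; sample σ = √(14.7080/4) = 1.9176%
Sharpe = (r̄ − rf) / σ = (1.7800 − 0.06) / 1.9176 = 1.7200 / 1.9176 = 0.8970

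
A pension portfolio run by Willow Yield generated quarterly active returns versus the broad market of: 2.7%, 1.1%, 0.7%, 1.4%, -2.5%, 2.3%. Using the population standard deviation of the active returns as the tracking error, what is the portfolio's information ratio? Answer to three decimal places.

Mean return μ = 5.70 / 6 = 0.9500%
Population σ = √[Σ(r − μ)² / 6] = √[17.0750 / 6] = √2.8458 = 1.6869%
IR = μ / tracking error = 0.9500 / 1.6869 = 0.5632

0.563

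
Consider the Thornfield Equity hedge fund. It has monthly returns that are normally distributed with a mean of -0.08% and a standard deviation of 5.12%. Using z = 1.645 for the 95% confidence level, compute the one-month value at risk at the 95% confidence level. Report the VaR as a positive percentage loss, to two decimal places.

VaR (as % loss) = −(μ − z·σ) = −(-0.08% − 1.645 × 5.12%) = −(-8.5024%) = 8.5024%

8.50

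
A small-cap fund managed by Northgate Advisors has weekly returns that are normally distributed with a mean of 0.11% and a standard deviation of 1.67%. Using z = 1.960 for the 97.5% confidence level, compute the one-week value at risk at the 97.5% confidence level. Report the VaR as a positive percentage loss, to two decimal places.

3.16

VaR (as % loss) = −(μ − z·σ) = −(0.11% − 1.960 × 1.67%) = −(-3.1632%) = 3.1632%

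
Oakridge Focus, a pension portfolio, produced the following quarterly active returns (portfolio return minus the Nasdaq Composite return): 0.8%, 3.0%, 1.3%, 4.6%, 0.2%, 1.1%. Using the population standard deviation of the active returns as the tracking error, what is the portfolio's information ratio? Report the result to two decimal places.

r̄ = (0.8 + 3 + 1.3 + 4.6 + 0.2 + 1.1) / 6 = 11.00 / 6 = 1.8333%
Σ(r − r̄)² = (0.8 − 1.8333)² + (3 − 1.8333)² + … = 13.5733
population σ = √(13.5733 / 6) = √2.2622 = 1.5041%
IR = r̄ / tracking error = 1.8333 / 1.5041 = 1.2189

1.22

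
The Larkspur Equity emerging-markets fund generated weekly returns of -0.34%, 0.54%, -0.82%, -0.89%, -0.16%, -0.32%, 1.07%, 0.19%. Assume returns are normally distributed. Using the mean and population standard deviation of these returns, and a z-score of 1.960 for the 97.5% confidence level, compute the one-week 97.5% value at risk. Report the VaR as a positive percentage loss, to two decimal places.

1.31

Mean return r̄ = -0.730 / 8 = -0.0913%
Population std dev = √[3.1141 / 8] = 0.6239%
VaR = −(r̄ − z·σ) = −(-0.0913 − 1.960 × 0.6239) = −(-1.3141) = 1.3141%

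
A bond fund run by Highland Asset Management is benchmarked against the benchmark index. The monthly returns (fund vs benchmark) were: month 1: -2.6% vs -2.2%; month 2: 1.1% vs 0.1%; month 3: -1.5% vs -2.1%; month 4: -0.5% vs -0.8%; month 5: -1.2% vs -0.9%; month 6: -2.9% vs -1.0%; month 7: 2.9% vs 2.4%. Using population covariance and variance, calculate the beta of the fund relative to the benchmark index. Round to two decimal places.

1.19

r̄p = -0.6714%,  r̄m = -0.6429%
Cov = Σ(rp − r̄p)(rm − r̄m) / 7 = 2.4712
Var(rm) = Σ(rm − r̄m)² / 7 = 2.0824
β = Cov / Var = 2.4712 / 2.0824 = 1.1867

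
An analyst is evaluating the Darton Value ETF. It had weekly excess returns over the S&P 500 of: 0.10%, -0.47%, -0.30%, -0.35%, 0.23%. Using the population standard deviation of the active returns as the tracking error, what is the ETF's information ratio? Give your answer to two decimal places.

μ = (0.1 − 0.47 − 0.3 − 0.35 + 0.23) / 5 = -0.1580%
Σ(r − μ)² = 0.3715; population σ = √(0.3715/5) = 0.2726%
IR = μ / tracking error = -0.1580 / 0.2726 = -0.5796

-0.58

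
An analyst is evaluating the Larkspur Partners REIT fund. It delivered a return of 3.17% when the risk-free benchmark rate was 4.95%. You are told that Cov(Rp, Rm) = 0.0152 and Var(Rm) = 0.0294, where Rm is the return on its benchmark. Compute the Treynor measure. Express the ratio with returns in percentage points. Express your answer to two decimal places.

β = Cov / Var = 0.0152 / 0.0294 = 0.5170
Treynor = (Rp − Rf) / β = (3.17% − 4.95%) / 0.5170 = -1.78 / 0.5170 = -3.4429

-3.44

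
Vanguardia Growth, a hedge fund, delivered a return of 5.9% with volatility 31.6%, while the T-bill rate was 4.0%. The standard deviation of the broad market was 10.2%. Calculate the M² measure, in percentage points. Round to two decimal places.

4.61

Sharpe = (Rp − Rf) / σp = (5.9% − 4.0%) / 31.6% = 0.0601
M² = Rf + Sharpe × σm = 4.0% + 0.0601 × 10.2% = 4.6130%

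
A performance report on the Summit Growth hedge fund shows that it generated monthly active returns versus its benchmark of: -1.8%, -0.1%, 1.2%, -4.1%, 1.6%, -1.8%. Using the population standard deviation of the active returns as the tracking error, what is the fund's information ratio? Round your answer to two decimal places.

-0.42

Mean return r̄ = -5.00 / 6 = -0.8333%
Σ(r − r̄)² = (-1.8 − (-0.8333))² + (-0.1 − (-0.8333))² + … = 23.1333
population σ = √(23.1333 / 6) = √3.8556 = 1.9636%
IR = r̄ / tracking error = -0.8333 / 1.9636 = -0.4244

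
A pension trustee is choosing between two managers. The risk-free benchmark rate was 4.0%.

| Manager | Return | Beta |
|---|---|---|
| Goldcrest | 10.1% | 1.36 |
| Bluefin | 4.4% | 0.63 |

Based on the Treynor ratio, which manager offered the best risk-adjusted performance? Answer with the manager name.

Goldcrest: Treynor = (10.1% − 4.0%) / 1.36 = 4.485
Bluefin: Treynor = (4.4% − 4.0%) / 0.63 = 0.635
Highest: Goldcrest (4.485).

Goldcrest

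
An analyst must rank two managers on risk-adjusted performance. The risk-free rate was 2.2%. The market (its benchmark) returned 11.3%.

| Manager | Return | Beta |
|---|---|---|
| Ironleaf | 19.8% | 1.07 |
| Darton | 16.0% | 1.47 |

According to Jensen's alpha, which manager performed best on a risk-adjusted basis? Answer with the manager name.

Ironleaf: α = 19.8% − [2.2% + 1.07 × (11.3% − 2.2%)] = 7.863
Darton: α = 16.0% − [2.2% + 1.47 × (11.3% − 2.2%)] = 0.423
Highest: Ironleaf (7.863).

Ironleaf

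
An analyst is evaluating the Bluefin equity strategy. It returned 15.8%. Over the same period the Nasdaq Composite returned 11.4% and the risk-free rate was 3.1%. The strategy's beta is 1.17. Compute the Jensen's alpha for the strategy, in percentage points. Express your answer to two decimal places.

CAPM expected return = Rf + β(Rm − Rf) = 3.1% + 1.17 × (11.4% − 3.1%) = 3.1 + 1.17 × 8.30 = 12.8110%
Jensen's α = Rp − E[R] = 15.8% − 12.8110% = 2.9890

2.99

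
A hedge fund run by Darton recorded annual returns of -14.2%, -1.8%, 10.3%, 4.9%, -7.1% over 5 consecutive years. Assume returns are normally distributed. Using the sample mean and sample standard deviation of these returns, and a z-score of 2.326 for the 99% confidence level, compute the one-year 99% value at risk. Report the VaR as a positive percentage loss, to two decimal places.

Mean return μ = -7.90 / 5 = -1.5800%
Sample σ = √[Σ(r − μ)² / 4] = √[372.9080 / 4] = √93.2270 = 9.6554%
VaR = −(μ − z·σ) = −(-1.5800 − 2.326 × 9.6554) = −(-24.0385) = 24.0385%

24.04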